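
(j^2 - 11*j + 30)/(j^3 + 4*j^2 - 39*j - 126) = (j - 5)/(j^2 + 10*j + 21)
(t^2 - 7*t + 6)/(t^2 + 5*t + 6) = (t^2 - 7*t + 6)/(t^2 + 5*t + 6)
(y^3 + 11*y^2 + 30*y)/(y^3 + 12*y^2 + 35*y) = (y + 6)/(y + 7)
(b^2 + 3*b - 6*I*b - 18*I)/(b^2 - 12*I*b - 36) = (b + 3)/(b - 6*I)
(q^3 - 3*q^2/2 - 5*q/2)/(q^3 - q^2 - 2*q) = (q - 5/2)/(q - 2)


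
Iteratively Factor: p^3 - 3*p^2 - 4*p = (p + 1)*(p^2 - 4*p) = p*(p + 1)*(p - 4)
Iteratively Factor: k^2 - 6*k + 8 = (k - 4)*(k - 2)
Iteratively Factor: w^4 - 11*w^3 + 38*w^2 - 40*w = (w - 5)*(w^3 - 6*w^2 + 8*w) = (w - 5)*(w - 2)*(w^2 - 4*w) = (w - 5)*(w - 4)*(w - 2)*(w)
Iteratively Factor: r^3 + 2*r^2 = (r + 2)*(r^2) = r*(r + 2)*(r)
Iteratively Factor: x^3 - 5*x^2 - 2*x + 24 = (x - 4)*(x^2 - x - 6) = (x - 4)*(x - 3)*(x + 2)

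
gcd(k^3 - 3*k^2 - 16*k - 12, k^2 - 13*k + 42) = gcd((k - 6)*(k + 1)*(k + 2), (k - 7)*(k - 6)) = k - 6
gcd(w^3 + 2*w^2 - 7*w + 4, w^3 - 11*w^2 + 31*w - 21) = w - 1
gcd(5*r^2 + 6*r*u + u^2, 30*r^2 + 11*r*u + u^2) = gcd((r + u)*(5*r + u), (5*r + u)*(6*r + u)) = 5*r + u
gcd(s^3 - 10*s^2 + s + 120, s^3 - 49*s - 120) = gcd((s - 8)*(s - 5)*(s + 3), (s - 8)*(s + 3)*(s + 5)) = s^2 - 5*s - 24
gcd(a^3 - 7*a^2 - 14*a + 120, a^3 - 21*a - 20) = a^2 - a - 20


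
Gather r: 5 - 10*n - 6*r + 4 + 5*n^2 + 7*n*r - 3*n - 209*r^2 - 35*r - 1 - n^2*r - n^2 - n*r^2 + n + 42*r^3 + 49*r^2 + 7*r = 4*n^2 - 12*n + 42*r^3 + r^2*(-n - 160) + r*(-n^2 + 7*n - 34) + 8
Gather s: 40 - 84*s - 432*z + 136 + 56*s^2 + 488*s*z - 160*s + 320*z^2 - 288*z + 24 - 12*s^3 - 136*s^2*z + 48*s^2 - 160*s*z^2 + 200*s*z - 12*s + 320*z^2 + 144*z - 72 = -12*s^3 + s^2*(104 - 136*z) + s*(-160*z^2 + 688*z - 256) + 640*z^2 - 576*z + 128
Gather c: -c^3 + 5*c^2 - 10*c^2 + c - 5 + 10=-c^3 - 5*c^2 + c + 5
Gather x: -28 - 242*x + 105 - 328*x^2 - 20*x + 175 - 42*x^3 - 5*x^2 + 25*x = -42*x^3 - 333*x^2 - 237*x + 252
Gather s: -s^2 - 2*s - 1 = -s^2 - 2*s - 1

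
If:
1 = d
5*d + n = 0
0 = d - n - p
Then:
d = 1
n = -5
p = 6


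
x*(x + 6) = x^2 + 6*x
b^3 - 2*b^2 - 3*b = b*(b - 3)*(b + 1)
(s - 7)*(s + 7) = s^2 - 49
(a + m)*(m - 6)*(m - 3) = a*m^2 - 9*a*m + 18*a + m^3 - 9*m^2 + 18*m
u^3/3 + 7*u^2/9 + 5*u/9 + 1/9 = (u/3 + 1/3)*(u + 1/3)*(u + 1)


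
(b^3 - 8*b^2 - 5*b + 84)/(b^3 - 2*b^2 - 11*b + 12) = (b - 7)/(b - 1)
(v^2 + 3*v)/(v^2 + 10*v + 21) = v/(v + 7)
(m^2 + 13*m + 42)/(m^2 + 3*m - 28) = (m + 6)/(m - 4)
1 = 1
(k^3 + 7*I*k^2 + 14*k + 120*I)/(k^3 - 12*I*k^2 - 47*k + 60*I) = (k^2 + 11*I*k - 30)/(k^2 - 8*I*k - 15)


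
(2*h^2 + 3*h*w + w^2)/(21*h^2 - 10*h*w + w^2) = (2*h^2 + 3*h*w + w^2)/(21*h^2 - 10*h*w + w^2)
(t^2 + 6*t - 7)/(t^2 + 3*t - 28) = (t - 1)/(t - 4)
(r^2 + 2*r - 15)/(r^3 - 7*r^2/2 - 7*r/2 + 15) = 2*(r + 5)/(2*r^2 - r - 10)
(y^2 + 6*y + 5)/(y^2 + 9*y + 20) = (y + 1)/(y + 4)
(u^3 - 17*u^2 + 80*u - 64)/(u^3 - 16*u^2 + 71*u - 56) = (u - 8)/(u - 7)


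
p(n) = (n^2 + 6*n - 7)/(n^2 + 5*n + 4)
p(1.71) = 0.40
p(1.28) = 0.19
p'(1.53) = 0.46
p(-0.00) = -1.75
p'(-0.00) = 3.69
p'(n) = (-2*n - 5)*(n^2 + 6*n - 7)/(n^2 + 5*n + 4)^2 + (2*n + 6)/(n^2 + 5*n + 4) = (-n^2 + 22*n + 59)/(n^4 + 10*n^3 + 33*n^2 + 40*n + 16)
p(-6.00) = -0.70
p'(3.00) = 0.15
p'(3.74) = 0.09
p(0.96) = -0.03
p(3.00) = 0.71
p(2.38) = 0.60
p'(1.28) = 0.59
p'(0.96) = 0.84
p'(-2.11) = 1.85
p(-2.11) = 7.25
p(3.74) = 0.80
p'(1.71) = 0.39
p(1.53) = 0.32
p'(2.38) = 0.23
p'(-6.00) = -1.09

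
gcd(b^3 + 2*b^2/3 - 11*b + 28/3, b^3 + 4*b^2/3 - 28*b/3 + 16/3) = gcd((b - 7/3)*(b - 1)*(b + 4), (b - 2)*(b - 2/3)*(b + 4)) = b + 4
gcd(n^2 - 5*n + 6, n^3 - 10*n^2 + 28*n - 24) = n - 2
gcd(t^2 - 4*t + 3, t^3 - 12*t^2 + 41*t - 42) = t - 3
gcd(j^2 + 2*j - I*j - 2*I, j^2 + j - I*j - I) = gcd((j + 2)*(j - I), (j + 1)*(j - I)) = j - I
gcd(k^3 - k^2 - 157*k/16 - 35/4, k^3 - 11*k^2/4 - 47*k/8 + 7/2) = k^2 - 9*k/4 - 7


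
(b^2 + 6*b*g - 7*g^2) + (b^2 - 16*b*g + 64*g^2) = 2*b^2 - 10*b*g + 57*g^2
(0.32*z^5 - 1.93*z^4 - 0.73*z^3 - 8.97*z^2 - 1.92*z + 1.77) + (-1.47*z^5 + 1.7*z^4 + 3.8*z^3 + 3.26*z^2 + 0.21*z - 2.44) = -1.15*z^5 - 0.23*z^4 + 3.07*z^3 - 5.71*z^2 - 1.71*z - 0.67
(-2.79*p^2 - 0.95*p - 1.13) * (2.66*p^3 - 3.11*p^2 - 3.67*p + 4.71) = -7.4214*p^5 + 6.1499*p^4 + 10.188*p^3 - 6.1401*p^2 - 0.327400000000001*p - 5.3223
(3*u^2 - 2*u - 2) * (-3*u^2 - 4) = -9*u^4 + 6*u^3 - 6*u^2 + 8*u + 8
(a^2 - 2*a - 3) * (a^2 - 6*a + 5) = a^4 - 8*a^3 + 14*a^2 + 8*a - 15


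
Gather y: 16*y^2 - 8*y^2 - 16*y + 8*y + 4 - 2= 8*y^2 - 8*y + 2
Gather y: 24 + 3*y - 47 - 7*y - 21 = -4*y - 44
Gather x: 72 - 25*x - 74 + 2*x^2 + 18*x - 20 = 2*x^2 - 7*x - 22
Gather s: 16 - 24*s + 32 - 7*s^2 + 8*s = -7*s^2 - 16*s + 48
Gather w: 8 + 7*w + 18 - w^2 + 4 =-w^2 + 7*w + 30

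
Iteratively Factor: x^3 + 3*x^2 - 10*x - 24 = (x + 4)*(x^2 - x - 6) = (x - 3)*(x + 4)*(x + 2)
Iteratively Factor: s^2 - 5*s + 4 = (s - 4)*(s - 1)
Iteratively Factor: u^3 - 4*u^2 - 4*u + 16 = (u + 2)*(u^2 - 6*u + 8) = (u - 2)*(u + 2)*(u - 4)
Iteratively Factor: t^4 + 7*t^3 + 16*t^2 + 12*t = (t + 3)*(t^3 + 4*t^2 + 4*t) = (t + 2)*(t + 3)*(t^2 + 2*t) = (t + 2)^2*(t + 3)*(t)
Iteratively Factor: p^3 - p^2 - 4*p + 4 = (p - 1)*(p^2 - 4) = (p - 2)*(p - 1)*(p + 2)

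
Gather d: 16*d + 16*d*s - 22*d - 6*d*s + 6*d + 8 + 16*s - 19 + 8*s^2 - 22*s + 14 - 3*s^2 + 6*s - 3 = 10*d*s + 5*s^2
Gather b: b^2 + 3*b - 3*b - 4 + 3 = b^2 - 1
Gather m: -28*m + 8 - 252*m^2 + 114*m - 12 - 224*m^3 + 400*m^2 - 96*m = -224*m^3 + 148*m^2 - 10*m - 4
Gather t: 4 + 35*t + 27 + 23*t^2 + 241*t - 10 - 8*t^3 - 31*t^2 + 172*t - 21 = -8*t^3 - 8*t^2 + 448*t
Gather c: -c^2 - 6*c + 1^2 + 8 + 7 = -c^2 - 6*c + 16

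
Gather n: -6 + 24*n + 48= 24*n + 42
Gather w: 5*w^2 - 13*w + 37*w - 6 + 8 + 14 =5*w^2 + 24*w + 16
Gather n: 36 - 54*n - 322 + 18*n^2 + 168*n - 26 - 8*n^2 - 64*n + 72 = 10*n^2 + 50*n - 240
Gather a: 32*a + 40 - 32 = 32*a + 8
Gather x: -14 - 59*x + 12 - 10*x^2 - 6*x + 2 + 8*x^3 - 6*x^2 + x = 8*x^3 - 16*x^2 - 64*x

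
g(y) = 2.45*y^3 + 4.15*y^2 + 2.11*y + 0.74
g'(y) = 7.35*y^2 + 8.3*y + 2.11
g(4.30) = 281.34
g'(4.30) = 173.70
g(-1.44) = -1.01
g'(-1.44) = 5.40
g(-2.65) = -21.30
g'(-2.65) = 31.73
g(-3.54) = -63.41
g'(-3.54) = 64.84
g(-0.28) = 0.42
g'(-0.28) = 0.36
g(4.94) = 407.80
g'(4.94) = 222.48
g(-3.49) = -60.22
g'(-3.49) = 62.67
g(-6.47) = -502.75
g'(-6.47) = 256.09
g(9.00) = 2141.93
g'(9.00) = 672.16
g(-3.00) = -34.39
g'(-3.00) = 43.36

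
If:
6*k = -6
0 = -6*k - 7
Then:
No Solution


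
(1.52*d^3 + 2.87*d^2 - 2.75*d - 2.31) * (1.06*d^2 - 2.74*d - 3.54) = 1.6112*d^5 - 1.1226*d^4 - 16.1596*d^3 - 5.0734*d^2 + 16.0644*d + 8.1774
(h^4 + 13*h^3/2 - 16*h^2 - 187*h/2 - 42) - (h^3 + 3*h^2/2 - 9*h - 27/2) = h^4 + 11*h^3/2 - 35*h^2/2 - 169*h/2 - 57/2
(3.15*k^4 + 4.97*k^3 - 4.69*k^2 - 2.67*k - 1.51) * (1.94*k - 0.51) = 6.111*k^5 + 8.0353*k^4 - 11.6333*k^3 - 2.7879*k^2 - 1.5677*k + 0.7701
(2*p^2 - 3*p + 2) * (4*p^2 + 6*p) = 8*p^4 - 10*p^2 + 12*p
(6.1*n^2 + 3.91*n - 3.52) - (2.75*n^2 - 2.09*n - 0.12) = 3.35*n^2 + 6.0*n - 3.4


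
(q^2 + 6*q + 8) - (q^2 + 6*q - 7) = 15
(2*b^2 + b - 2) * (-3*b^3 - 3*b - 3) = -6*b^5 - 3*b^4 - 9*b^2 + 3*b + 6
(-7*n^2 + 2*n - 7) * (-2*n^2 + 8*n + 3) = 14*n^4 - 60*n^3 + 9*n^2 - 50*n - 21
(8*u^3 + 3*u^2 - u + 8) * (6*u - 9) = 48*u^4 - 54*u^3 - 33*u^2 + 57*u - 72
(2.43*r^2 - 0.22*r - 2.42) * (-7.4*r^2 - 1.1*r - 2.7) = -17.982*r^4 - 1.045*r^3 + 11.589*r^2 + 3.256*r + 6.534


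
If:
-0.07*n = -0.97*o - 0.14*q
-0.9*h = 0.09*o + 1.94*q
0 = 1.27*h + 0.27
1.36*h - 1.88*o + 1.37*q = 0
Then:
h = -0.21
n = -0.89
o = -0.08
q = 0.10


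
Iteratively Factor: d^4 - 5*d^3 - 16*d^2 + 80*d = (d - 5)*(d^3 - 16*d) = (d - 5)*(d - 4)*(d^2 + 4*d) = d*(d - 5)*(d - 4)*(d + 4)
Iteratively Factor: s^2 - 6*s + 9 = (s - 3)*(s - 3)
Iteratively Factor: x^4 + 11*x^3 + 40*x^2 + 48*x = (x + 3)*(x^3 + 8*x^2 + 16*x) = (x + 3)*(x + 4)*(x^2 + 4*x) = x*(x + 3)*(x + 4)*(x + 4)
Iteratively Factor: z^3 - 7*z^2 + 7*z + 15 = (z + 1)*(z^2 - 8*z + 15) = (z - 3)*(z + 1)*(z - 5)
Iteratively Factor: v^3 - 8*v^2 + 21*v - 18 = (v - 2)*(v^2 - 6*v + 9) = (v - 3)*(v - 2)*(v - 3)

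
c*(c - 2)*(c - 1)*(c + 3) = c^4 - 7*c^2 + 6*c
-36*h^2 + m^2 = (-6*h + m)*(6*h + m)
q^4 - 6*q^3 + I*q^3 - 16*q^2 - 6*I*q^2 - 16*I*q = q*(q - 8)*(q + 2)*(q + I)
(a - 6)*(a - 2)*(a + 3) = a^3 - 5*a^2 - 12*a + 36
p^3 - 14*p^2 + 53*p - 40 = (p - 8)*(p - 5)*(p - 1)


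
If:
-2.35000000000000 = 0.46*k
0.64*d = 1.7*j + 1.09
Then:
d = 2.65625*j + 1.703125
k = -5.11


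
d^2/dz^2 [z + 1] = 0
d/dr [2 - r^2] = -2*r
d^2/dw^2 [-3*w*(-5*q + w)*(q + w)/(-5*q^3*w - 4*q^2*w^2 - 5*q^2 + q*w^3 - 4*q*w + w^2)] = 6*q/(q^3*w^3 + 3*q^2*w^2 + 3*q*w + 1)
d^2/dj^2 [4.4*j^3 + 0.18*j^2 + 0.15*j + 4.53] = 26.4*j + 0.36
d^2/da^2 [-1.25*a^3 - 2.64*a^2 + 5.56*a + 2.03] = -7.5*a - 5.28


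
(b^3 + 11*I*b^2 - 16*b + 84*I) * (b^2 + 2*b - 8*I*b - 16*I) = b^5 + 2*b^4 + 3*I*b^4 + 72*b^3 + 6*I*b^3 + 144*b^2 + 212*I*b^2 + 672*b + 424*I*b + 1344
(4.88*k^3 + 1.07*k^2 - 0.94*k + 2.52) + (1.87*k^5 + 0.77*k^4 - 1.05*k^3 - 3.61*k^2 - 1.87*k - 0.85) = 1.87*k^5 + 0.77*k^4 + 3.83*k^3 - 2.54*k^2 - 2.81*k + 1.67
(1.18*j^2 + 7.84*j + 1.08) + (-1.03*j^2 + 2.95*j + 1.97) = 0.15*j^2 + 10.79*j + 3.05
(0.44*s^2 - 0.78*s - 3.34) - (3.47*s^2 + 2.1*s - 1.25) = -3.03*s^2 - 2.88*s - 2.09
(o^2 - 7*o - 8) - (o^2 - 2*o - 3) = -5*o - 5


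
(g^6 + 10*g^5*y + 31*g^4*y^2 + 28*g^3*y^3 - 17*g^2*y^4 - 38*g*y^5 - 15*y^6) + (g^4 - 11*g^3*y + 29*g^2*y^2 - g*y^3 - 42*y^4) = g^6 + 10*g^5*y + 31*g^4*y^2 + g^4 + 28*g^3*y^3 - 11*g^3*y - 17*g^2*y^4 + 29*g^2*y^2 - 38*g*y^5 - g*y^3 - 15*y^6 - 42*y^4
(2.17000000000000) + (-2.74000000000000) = -0.570000000000000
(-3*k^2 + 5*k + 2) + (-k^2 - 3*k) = -4*k^2 + 2*k + 2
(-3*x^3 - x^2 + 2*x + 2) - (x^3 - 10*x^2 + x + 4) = -4*x^3 + 9*x^2 + x - 2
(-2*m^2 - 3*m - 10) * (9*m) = -18*m^3 - 27*m^2 - 90*m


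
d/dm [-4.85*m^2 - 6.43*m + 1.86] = -9.7*m - 6.43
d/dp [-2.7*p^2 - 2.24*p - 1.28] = -5.4*p - 2.24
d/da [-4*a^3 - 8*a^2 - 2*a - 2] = -12*a^2 - 16*a - 2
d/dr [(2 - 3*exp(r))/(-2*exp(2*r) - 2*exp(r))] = (-3*exp(2*r) + 4*exp(r) + 2)*exp(-r)/(2*(exp(2*r) + 2*exp(r) + 1))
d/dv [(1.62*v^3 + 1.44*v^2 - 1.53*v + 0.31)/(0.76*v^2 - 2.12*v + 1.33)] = (1.2312*v^4 - 6.8688*v^3 + 4.5738*v^2 + 3.3592*v - 1.3777)/(0.5776*v^4 - 3.2224*v^3 + 6.516*v^2 - 5.6392*v + 1.7689)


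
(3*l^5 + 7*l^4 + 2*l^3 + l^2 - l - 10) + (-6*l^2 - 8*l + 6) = 3*l^5 + 7*l^4 + 2*l^3 - 5*l^2 - 9*l - 4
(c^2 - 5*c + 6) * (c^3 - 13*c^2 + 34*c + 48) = c^5 - 18*c^4 + 105*c^3 - 200*c^2 - 36*c + 288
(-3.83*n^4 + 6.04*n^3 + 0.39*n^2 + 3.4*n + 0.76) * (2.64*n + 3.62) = -10.1112*n^5 + 2.081*n^4 + 22.8944*n^3 + 10.3878*n^2 + 14.3144*n + 2.7512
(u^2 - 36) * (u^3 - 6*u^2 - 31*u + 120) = u^5 - 6*u^4 - 67*u^3 + 336*u^2 + 1116*u - 4320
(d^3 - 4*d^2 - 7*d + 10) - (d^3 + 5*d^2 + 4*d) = -9*d^2 - 11*d + 10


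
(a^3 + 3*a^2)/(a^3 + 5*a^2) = (a + 3)/(a + 5)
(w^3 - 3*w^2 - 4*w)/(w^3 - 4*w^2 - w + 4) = w/(w - 1)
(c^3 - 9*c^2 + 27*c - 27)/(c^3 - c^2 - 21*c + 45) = (c - 3)/(c + 5)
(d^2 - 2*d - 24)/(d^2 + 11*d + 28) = (d - 6)/(d + 7)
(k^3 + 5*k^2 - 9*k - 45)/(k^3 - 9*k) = (k + 5)/k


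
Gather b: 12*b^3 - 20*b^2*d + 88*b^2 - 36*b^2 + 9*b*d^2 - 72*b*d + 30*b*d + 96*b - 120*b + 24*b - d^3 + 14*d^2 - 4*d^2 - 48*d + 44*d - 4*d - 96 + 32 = 12*b^3 + b^2*(52 - 20*d) + b*(9*d^2 - 42*d) - d^3 + 10*d^2 - 8*d - 64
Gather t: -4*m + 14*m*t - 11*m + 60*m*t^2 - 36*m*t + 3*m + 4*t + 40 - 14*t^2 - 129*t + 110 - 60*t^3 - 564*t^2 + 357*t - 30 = -12*m - 60*t^3 + t^2*(60*m - 578) + t*(232 - 22*m) + 120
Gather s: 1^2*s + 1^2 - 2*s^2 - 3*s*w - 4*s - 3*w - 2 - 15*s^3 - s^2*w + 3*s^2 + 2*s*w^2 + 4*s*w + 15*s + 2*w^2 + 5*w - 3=-15*s^3 + s^2*(1 - w) + s*(2*w^2 + w + 12) + 2*w^2 + 2*w - 4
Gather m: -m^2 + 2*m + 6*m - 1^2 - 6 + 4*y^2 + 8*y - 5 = -m^2 + 8*m + 4*y^2 + 8*y - 12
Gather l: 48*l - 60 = 48*l - 60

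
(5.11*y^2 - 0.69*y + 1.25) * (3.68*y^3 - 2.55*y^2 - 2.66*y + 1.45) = 18.8048*y^5 - 15.5697*y^4 - 7.2331*y^3 + 6.0574*y^2 - 4.3255*y + 1.8125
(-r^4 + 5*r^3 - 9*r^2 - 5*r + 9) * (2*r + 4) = -2*r^5 + 6*r^4 + 2*r^3 - 46*r^2 - 2*r + 36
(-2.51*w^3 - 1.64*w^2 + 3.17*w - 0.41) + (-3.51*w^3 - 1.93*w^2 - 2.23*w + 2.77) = -6.02*w^3 - 3.57*w^2 + 0.94*w + 2.36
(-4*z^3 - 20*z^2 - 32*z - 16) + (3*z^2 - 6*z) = -4*z^3 - 17*z^2 - 38*z - 16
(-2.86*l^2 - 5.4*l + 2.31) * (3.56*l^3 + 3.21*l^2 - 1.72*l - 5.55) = -10.1816*l^5 - 28.4046*l^4 - 4.1912*l^3 + 32.5761*l^2 + 25.9968*l - 12.8205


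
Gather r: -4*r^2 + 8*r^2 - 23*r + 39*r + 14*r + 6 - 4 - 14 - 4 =4*r^2 + 30*r - 16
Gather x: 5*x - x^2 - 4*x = -x^2 + x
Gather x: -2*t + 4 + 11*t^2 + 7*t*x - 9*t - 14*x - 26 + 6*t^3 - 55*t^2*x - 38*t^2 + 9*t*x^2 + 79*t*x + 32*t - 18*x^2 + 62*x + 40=6*t^3 - 27*t^2 + 21*t + x^2*(9*t - 18) + x*(-55*t^2 + 86*t + 48) + 18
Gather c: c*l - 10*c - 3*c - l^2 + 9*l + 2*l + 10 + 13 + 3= c*(l - 13) - l^2 + 11*l + 26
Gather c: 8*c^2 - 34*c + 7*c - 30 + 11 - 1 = 8*c^2 - 27*c - 20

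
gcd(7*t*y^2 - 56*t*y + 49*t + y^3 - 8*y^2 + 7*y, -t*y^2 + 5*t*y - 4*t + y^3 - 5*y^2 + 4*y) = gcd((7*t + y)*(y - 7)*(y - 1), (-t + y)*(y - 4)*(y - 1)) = y - 1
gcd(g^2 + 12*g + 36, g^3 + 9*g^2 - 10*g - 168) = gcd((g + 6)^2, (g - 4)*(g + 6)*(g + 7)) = g + 6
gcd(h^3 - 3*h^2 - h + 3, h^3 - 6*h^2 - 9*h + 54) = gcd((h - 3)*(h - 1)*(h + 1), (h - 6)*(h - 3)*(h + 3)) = h - 3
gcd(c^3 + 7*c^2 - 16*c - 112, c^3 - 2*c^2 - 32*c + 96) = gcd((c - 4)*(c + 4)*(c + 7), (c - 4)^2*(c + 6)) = c - 4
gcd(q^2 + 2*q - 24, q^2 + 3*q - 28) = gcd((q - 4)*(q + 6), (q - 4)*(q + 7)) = q - 4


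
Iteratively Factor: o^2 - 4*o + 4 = (o - 2)*(o - 2)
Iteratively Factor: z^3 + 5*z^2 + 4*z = (z + 1)*(z^2 + 4*z) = z*(z + 1)*(z + 4)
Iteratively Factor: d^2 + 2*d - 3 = (d + 3)*(d - 1)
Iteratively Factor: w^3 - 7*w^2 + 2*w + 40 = (w - 4)*(w^2 - 3*w - 10) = (w - 5)*(w - 4)*(w + 2)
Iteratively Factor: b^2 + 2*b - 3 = (b - 1)*(b + 3)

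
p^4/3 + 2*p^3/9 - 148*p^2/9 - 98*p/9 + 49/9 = (p/3 + 1/3)*(p - 7)*(p - 1/3)*(p + 7)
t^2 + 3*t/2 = t*(t + 3/2)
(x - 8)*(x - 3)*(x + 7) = x^3 - 4*x^2 - 53*x + 168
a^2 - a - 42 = (a - 7)*(a + 6)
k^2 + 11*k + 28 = (k + 4)*(k + 7)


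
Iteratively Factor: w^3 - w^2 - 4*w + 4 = (w - 1)*(w^2 - 4) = (w - 1)*(w + 2)*(w - 2)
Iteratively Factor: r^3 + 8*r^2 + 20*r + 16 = (r + 2)*(r^2 + 6*r + 8) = (r + 2)*(r + 4)*(r + 2)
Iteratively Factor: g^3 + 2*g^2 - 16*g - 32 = (g - 4)*(g^2 + 6*g + 8) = (g - 4)*(g + 2)*(g + 4)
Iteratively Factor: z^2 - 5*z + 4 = (z - 1)*(z - 4)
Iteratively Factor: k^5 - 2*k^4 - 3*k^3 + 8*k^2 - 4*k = (k - 2)*(k^4 - 3*k^2 + 2*k) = (k - 2)*(k - 1)*(k^3 + k^2 - 2*k) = (k - 2)*(k - 1)*(k + 2)*(k^2 - k) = (k - 2)*(k - 1)^2*(k + 2)*(k)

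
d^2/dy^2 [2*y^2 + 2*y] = 4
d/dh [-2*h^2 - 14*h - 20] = -4*h - 14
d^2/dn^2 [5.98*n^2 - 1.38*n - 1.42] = 11.9600000000000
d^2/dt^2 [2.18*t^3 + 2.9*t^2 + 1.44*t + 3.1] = 13.08*t + 5.8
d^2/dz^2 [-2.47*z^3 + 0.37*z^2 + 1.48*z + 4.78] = 0.74 - 14.82*z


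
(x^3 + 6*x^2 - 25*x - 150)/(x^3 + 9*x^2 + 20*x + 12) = (x^2 - 25)/(x^2 + 3*x + 2)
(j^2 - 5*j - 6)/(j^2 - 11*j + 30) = (j + 1)/(j - 5)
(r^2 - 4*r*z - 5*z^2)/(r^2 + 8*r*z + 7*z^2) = (r - 5*z)/(r + 7*z)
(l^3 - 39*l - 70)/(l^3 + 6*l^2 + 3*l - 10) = (l - 7)/(l - 1)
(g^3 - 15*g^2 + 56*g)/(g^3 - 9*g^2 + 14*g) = (g - 8)/(g - 2)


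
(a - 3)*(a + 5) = a^2 + 2*a - 15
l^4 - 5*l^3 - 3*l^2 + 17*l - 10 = (l - 5)*(l - 1)^2*(l + 2)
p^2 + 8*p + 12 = (p + 2)*(p + 6)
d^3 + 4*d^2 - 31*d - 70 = (d - 5)*(d + 2)*(d + 7)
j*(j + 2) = j^2 + 2*j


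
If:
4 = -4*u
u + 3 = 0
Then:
No Solution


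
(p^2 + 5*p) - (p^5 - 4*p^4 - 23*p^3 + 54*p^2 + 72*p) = -p^5 + 4*p^4 + 23*p^3 - 53*p^2 - 67*p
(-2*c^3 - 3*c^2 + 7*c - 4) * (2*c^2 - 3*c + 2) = -4*c^5 + 19*c^3 - 35*c^2 + 26*c - 8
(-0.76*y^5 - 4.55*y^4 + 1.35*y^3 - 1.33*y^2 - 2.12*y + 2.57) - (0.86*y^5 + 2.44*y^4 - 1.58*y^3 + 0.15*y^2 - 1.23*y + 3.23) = -1.62*y^5 - 6.99*y^4 + 2.93*y^3 - 1.48*y^2 - 0.89*y - 0.66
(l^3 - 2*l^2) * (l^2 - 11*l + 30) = l^5 - 13*l^4 + 52*l^3 - 60*l^2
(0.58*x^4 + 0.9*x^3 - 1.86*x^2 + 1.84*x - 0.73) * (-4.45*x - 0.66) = -2.581*x^5 - 4.3878*x^4 + 7.683*x^3 - 6.9604*x^2 + 2.0341*x + 0.4818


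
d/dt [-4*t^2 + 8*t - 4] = 8 - 8*t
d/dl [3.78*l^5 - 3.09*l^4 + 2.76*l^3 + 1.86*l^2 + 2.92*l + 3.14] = 18.9*l^4 - 12.36*l^3 + 8.28*l^2 + 3.72*l + 2.92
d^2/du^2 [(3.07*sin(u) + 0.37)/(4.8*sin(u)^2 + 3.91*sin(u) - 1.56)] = (-70.7328*sin(u)^5 + 23.5185599999999*sin(u)^4 - 17.2958400000001*sin(u)^3 + 15.6841910000001*sin(u)^2 + 169.865916*sin(u) + 54.3058579999999)/(4.8*sin(u)^2 + 3.91*sin(u) - 1.56)^3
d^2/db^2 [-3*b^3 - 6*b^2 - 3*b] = -18*b - 12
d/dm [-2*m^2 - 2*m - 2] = -4*m - 2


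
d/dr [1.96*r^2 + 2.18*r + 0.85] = 3.92*r + 2.18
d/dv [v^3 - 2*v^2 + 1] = v*(3*v - 4)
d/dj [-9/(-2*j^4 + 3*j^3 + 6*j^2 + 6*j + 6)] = 9*(-8*j^3 + 9*j^2 + 12*j + 6)/(-2*j^4 + 3*j^3 + 6*j^2 + 6*j + 6)^2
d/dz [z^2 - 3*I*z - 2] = 2*z - 3*I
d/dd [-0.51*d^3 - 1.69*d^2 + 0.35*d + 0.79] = -1.53*d^2 - 3.38*d + 0.35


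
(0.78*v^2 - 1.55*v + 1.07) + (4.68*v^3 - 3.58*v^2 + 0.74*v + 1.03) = 4.68*v^3 - 2.8*v^2 - 0.81*v + 2.1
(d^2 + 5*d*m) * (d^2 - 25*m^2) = d^4 + 5*d^3*m - 25*d^2*m^2 - 125*d*m^3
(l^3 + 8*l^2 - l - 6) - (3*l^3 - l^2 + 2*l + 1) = -2*l^3 + 9*l^2 - 3*l - 7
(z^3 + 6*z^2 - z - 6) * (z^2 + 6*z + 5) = z^5 + 12*z^4 + 40*z^3 + 18*z^2 - 41*z - 30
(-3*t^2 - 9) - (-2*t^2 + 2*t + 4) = -t^2 - 2*t - 13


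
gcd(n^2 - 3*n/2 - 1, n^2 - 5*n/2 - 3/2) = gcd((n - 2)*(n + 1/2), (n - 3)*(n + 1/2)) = n + 1/2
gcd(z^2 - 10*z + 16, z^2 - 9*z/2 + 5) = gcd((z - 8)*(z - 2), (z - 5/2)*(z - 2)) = z - 2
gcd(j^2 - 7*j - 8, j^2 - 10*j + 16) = j - 8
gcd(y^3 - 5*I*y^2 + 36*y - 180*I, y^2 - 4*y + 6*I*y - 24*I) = y + 6*I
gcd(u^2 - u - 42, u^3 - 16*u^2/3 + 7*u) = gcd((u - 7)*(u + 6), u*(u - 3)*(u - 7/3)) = 1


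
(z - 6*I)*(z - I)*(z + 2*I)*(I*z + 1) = I*z^4 + 6*z^3 + 3*I*z^2 + 20*z - 12*I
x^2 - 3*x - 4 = (x - 4)*(x + 1)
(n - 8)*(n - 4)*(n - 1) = n^3 - 13*n^2 + 44*n - 32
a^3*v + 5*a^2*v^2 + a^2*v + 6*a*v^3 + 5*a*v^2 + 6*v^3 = (a + 2*v)*(a + 3*v)*(a*v + v)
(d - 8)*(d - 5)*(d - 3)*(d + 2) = d^4 - 14*d^3 + 47*d^2 + 38*d - 240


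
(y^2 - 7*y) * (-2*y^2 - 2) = -2*y^4 + 14*y^3 - 2*y^2 + 14*y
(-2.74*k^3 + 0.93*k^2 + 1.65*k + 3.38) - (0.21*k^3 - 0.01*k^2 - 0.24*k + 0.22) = -2.95*k^3 + 0.94*k^2 + 1.89*k + 3.16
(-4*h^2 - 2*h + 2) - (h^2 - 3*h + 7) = -5*h^2 + h - 5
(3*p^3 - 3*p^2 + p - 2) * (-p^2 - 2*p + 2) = -3*p^5 - 3*p^4 + 11*p^3 - 6*p^2 + 6*p - 4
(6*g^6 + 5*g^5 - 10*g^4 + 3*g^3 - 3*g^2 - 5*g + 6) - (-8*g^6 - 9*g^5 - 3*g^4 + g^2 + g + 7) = 14*g^6 + 14*g^5 - 7*g^4 + 3*g^3 - 4*g^2 - 6*g - 1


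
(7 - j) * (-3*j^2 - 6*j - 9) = 3*j^3 - 15*j^2 - 33*j - 63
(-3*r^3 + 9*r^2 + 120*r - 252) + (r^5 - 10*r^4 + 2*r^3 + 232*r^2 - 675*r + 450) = r^5 - 10*r^4 - r^3 + 241*r^2 - 555*r + 198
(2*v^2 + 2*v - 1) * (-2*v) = -4*v^3 - 4*v^2 + 2*v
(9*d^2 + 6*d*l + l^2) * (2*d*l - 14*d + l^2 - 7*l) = 18*d^3*l - 126*d^3 + 21*d^2*l^2 - 147*d^2*l + 8*d*l^3 - 56*d*l^2 + l^4 - 7*l^3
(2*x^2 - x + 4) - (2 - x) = 2*x^2 + 2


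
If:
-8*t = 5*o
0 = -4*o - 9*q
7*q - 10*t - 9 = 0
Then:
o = 324/113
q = -144/113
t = -405/226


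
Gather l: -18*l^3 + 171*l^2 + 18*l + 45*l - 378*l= -18*l^3 + 171*l^2 - 315*l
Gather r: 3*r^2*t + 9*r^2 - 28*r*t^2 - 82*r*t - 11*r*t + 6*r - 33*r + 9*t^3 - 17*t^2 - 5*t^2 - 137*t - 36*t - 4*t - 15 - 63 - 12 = r^2*(3*t + 9) + r*(-28*t^2 - 93*t - 27) + 9*t^3 - 22*t^2 - 177*t - 90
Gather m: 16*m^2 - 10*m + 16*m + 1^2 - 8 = 16*m^2 + 6*m - 7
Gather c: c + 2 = c + 2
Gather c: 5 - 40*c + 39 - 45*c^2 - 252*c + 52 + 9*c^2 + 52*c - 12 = -36*c^2 - 240*c + 84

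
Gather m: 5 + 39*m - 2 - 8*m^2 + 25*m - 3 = -8*m^2 + 64*m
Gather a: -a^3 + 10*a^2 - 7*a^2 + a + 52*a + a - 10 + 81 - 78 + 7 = -a^3 + 3*a^2 + 54*a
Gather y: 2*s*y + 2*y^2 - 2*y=2*y^2 + y*(2*s - 2)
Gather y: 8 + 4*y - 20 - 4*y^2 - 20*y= -4*y^2 - 16*y - 12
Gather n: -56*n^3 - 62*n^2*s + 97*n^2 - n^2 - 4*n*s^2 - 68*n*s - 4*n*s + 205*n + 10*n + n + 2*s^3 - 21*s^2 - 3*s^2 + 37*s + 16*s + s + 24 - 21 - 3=-56*n^3 + n^2*(96 - 62*s) + n*(-4*s^2 - 72*s + 216) + 2*s^3 - 24*s^2 + 54*s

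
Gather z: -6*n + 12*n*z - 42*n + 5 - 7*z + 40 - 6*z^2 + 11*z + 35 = -48*n - 6*z^2 + z*(12*n + 4) + 80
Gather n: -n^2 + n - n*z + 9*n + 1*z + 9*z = -n^2 + n*(10 - z) + 10*z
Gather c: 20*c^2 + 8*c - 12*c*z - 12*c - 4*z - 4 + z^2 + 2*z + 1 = 20*c^2 + c*(-12*z - 4) + z^2 - 2*z - 3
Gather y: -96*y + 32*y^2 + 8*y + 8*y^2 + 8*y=40*y^2 - 80*y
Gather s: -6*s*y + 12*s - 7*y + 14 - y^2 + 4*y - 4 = s*(12 - 6*y) - y^2 - 3*y + 10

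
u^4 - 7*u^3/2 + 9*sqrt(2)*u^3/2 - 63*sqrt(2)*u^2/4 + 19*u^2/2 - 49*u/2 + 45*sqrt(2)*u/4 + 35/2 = (u - 5/2)*(u - 1)*(u + sqrt(2))*(u + 7*sqrt(2)/2)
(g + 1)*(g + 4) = g^2 + 5*g + 4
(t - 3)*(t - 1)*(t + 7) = t^3 + 3*t^2 - 25*t + 21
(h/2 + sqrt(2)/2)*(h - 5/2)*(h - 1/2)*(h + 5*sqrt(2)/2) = h^4/2 - 3*h^3/2 + 7*sqrt(2)*h^3/4 - 21*sqrt(2)*h^2/4 + 25*h^2/8 - 15*h/2 + 35*sqrt(2)*h/16 + 25/8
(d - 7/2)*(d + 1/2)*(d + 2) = d^3 - d^2 - 31*d/4 - 7/2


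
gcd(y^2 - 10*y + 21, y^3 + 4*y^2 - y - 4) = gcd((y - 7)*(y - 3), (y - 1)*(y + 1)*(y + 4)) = 1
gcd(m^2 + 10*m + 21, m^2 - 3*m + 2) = 1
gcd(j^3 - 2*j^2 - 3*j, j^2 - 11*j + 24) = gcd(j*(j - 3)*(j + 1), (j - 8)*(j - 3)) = j - 3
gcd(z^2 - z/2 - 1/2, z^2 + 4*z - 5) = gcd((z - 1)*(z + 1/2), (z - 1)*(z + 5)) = z - 1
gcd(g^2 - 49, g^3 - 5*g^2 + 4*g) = 1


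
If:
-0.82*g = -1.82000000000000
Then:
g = 2.22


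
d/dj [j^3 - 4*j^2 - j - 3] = 3*j^2 - 8*j - 1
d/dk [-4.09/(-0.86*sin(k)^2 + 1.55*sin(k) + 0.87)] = (6.3395 - 7.0348*sin(k))*cos(k)/(-0.86*sin(k)^2 + 1.55*sin(k) + 0.87)^2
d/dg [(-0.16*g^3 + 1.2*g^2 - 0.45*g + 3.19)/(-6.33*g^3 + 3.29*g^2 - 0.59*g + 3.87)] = (-4.44089209850063e-16*g^5 + 7.0696*g^4 - 5.5082*g^3 + 59.493*g^2 - 11.7022*g + 0.1406)/(40.0689*g^6 - 41.6514*g^5 + 18.2935*g^4 - 52.8764*g^3 + 25.8127*g^2 - 4.5666*g + 14.9769)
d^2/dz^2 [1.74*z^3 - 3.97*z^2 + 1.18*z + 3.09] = 10.44*z - 7.94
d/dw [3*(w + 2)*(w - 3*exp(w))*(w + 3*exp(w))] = 9*w^2 - 54*w*exp(2*w) + 12*w - 135*exp(2*w)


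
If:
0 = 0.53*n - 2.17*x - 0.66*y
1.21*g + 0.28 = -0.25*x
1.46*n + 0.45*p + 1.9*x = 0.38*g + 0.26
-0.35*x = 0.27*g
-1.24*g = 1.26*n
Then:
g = -0.28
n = 0.27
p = -1.43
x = 0.21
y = -0.48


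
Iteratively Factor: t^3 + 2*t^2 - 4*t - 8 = (t - 2)*(t^2 + 4*t + 4) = (t - 2)*(t + 2)*(t + 2)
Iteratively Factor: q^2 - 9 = (q - 3)*(q + 3)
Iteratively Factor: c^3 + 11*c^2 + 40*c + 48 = (c + 4)*(c^2 + 7*c + 12) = (c + 3)*(c + 4)*(c + 4)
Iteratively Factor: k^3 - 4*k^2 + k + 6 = (k - 2)*(k^2 - 2*k - 3) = (k - 3)*(k - 2)*(k + 1)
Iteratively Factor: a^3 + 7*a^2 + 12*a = (a + 3)*(a^2 + 4*a) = (a + 3)*(a + 4)*(a)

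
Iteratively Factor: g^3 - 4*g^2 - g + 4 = (g - 4)*(g^2 - 1) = (g - 4)*(g - 1)*(g + 1)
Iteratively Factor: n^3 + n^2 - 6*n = (n + 3)*(n^2 - 2*n) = (n - 2)*(n + 3)*(n)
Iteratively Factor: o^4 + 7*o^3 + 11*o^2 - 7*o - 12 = (o + 4)*(o^3 + 3*o^2 - o - 3) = (o + 3)*(o + 4)*(o^2 - 1) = (o - 1)*(o + 3)*(o + 4)*(o + 1)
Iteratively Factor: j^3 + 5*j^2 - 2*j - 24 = (j - 2)*(j^2 + 7*j + 12) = (j - 2)*(j + 4)*(j + 3)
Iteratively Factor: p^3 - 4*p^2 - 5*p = (p)*(p^2 - 4*p - 5) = p*(p - 5)*(p + 1)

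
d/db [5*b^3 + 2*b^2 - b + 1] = 15*b^2 + 4*b - 1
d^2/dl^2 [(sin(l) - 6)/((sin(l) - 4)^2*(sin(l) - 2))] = 2*(-2*sin(l)^5 + 26*sin(l)^4 - 73*sin(l)^3 - 42*sin(l)^2 + 324*sin(l) - 200)/((sin(l) - 4)^4*(sin(l) - 2)^3)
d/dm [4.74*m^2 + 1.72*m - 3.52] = 9.48*m + 1.72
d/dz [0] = 0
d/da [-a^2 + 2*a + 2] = 2 - 2*a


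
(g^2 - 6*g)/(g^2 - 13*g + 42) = g/(g - 7)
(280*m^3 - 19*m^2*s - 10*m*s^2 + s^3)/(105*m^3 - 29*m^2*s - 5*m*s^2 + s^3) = (-8*m + s)/(-3*m + s)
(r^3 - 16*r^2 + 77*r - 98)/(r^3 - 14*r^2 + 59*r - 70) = (r - 7)/(r - 5)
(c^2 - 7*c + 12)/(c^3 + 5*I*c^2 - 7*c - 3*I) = (c^2 - 7*c + 12)/(c^3 + 5*I*c^2 - 7*c - 3*I)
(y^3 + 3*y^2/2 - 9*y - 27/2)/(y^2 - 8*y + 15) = (2*y^2 + 9*y + 9)/(2*(y - 5))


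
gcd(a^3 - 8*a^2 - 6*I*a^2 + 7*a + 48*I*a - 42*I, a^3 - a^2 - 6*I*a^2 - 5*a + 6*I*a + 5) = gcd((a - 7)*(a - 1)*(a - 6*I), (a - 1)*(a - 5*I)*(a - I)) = a - 1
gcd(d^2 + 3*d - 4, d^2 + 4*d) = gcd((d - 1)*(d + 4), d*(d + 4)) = d + 4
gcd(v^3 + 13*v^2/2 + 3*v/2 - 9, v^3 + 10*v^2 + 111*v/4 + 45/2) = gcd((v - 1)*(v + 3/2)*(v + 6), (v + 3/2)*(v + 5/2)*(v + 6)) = v^2 + 15*v/2 + 9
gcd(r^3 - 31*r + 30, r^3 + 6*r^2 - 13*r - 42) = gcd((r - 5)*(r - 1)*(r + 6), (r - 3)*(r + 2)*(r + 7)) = 1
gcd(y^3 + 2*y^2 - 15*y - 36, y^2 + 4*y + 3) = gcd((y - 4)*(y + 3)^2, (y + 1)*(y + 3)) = y + 3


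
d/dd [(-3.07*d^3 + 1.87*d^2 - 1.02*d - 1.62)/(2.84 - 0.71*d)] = (4.3594*d^3 - 27.4841*d^2 + 10.6216*d - 4.047)/(0.5041*d^2 - 4.0328*d + 8.0656)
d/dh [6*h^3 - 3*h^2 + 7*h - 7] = 18*h^2 - 6*h + 7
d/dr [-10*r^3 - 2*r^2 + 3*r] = -30*r^2 - 4*r + 3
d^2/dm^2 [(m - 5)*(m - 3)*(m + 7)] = 6*m - 2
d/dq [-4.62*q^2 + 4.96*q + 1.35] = 4.96 - 9.24*q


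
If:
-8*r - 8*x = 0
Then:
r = -x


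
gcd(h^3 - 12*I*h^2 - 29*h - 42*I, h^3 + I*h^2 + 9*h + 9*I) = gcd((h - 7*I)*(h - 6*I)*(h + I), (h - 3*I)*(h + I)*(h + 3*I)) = h + I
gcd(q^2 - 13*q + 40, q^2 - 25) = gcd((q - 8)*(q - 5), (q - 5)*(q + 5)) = q - 5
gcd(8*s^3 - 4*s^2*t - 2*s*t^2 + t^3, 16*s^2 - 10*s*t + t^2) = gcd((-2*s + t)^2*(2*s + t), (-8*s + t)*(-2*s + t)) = 2*s - t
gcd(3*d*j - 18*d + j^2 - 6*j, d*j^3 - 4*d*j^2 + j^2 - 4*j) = 1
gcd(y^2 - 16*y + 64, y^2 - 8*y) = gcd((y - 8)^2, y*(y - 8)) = y - 8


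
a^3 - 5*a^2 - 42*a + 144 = (a - 8)*(a - 3)*(a + 6)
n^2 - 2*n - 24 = (n - 6)*(n + 4)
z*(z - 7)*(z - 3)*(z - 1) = z^4 - 11*z^3 + 31*z^2 - 21*z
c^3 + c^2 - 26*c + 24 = (c - 4)*(c - 1)*(c + 6)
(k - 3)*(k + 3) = k^2 - 9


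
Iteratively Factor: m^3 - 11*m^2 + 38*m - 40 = (m - 5)*(m^2 - 6*m + 8) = (m - 5)*(m - 4)*(m - 2)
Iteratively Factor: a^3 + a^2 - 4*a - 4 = (a + 2)*(a^2 - a - 2) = (a + 1)*(a + 2)*(a - 2)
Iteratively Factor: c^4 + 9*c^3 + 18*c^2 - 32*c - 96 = (c + 4)*(c^3 + 5*c^2 - 2*c - 24) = (c + 3)*(c + 4)*(c^2 + 2*c - 8) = (c + 3)*(c + 4)^2*(c - 2)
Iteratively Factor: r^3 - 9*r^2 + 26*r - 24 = (r - 4)*(r^2 - 5*r + 6) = (r - 4)*(r - 3)*(r - 2)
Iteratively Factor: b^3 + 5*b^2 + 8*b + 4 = (b + 1)*(b^2 + 4*b + 4) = (b + 1)*(b + 2)*(b + 2)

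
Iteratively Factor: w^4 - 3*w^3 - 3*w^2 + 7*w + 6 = (w - 2)*(w^3 - w^2 - 5*w - 3) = (w - 3)*(w - 2)*(w^2 + 2*w + 1) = (w - 3)*(w - 2)*(w + 1)*(w + 1)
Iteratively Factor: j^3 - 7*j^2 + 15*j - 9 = (j - 1)*(j^2 - 6*j + 9) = (j - 3)*(j - 1)*(j - 3)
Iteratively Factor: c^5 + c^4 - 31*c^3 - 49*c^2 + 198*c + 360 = (c + 2)*(c^4 - c^3 - 29*c^2 + 9*c + 180) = (c - 3)*(c + 2)*(c^3 + 2*c^2 - 23*c - 60) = (c - 3)*(c + 2)*(c + 3)*(c^2 - c - 20) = (c - 3)*(c + 2)*(c + 3)*(c + 4)*(c - 5)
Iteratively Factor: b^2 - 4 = (b - 2)*(b + 2)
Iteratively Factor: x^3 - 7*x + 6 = (x - 1)*(x^2 + x - 6) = (x - 1)*(x + 3)*(x - 2)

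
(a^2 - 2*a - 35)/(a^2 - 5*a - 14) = (a + 5)/(a + 2)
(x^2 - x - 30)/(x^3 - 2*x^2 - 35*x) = (x - 6)/(x*(x - 7))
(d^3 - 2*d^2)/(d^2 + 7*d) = d*(d - 2)/(d + 7)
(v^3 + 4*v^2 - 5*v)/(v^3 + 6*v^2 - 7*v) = (v + 5)/(v + 7)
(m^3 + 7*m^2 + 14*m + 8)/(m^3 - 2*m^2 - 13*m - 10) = (m + 4)/(m - 5)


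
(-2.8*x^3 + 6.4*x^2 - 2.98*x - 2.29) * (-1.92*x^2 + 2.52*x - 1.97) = 5.376*x^5 - 19.344*x^4 + 27.3656*x^3 - 15.7208*x^2 + 0.0997999999999992*x + 4.5113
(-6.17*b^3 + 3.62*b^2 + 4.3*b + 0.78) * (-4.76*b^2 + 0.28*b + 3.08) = 29.3692*b^5 - 18.9588*b^4 - 38.458*b^3 + 8.6408*b^2 + 13.4624*b + 2.4024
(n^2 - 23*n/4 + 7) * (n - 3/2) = n^3 - 29*n^2/4 + 125*n/8 - 21/2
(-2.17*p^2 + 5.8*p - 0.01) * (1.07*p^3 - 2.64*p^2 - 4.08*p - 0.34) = -2.3219*p^5 + 11.9348*p^4 - 6.4691*p^3 - 22.8998*p^2 - 1.9312*p + 0.0034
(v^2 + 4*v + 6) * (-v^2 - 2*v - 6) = -v^4 - 6*v^3 - 20*v^2 - 36*v - 36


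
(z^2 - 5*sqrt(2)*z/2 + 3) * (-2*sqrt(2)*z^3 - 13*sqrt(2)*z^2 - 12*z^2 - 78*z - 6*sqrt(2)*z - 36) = -2*sqrt(2)*z^5 - 13*sqrt(2)*z^4 - 2*z^4 - 13*z^3 + 18*sqrt(2)*z^3 - 42*z^2 + 156*sqrt(2)*z^2 - 234*z + 72*sqrt(2)*z - 108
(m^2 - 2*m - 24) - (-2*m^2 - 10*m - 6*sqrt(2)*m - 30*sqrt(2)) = 3*m^2 + 8*m + 6*sqrt(2)*m - 24 + 30*sqrt(2)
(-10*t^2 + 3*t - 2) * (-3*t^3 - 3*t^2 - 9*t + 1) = 30*t^5 + 21*t^4 + 87*t^3 - 31*t^2 + 21*t - 2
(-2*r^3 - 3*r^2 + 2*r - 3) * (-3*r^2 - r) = 6*r^5 + 11*r^4 - 3*r^3 + 7*r^2 + 3*r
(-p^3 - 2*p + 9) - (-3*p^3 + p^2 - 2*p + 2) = 2*p^3 - p^2 + 7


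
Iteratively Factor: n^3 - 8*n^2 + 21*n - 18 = (n - 3)*(n^2 - 5*n + 6) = (n - 3)*(n - 2)*(n - 3)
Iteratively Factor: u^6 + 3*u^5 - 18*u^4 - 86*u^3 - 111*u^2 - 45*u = (u + 1)*(u^5 + 2*u^4 - 20*u^3 - 66*u^2 - 45*u) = (u - 5)*(u + 1)*(u^4 + 7*u^3 + 15*u^2 + 9*u) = (u - 5)*(u + 1)*(u + 3)*(u^3 + 4*u^2 + 3*u) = (u - 5)*(u + 1)*(u + 3)^2*(u^2 + u) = u*(u - 5)*(u + 1)*(u + 3)^2*(u + 1)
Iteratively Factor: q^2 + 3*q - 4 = (q + 4)*(q - 1)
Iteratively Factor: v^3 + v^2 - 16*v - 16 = (v - 4)*(v^2 + 5*v + 4) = (v - 4)*(v + 1)*(v + 4)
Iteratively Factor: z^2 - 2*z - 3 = (z + 1)*(z - 3)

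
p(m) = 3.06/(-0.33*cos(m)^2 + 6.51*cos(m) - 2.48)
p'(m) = 3.06*(-0.66*sin(m)*cos(m) + 6.51*sin(m))/(-0.33*cos(m)^2 + 6.51*cos(m) - 2.48)^2 = (19.9206 - 2.0196*cos(m))*sin(m)/(0.33*cos(m)^2 - 6.51*cos(m) + 2.48)^2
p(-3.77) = -0.38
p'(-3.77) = 0.20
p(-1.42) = -2.03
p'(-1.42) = -8.51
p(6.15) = 0.84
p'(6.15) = -0.18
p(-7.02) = 1.42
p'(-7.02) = -2.65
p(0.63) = 1.19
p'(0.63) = 1.64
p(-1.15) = 24.64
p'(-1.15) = -1130.13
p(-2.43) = -0.40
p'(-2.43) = -0.24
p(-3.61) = -0.36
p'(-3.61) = 0.13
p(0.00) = 0.83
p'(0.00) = 0.00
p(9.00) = -0.35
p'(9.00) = 0.12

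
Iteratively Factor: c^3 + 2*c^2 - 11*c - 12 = (c + 1)*(c^2 + c - 12) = (c - 3)*(c + 1)*(c + 4)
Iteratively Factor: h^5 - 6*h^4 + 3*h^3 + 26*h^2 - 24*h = (h - 1)*(h^4 - 5*h^3 - 2*h^2 + 24*h) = h*(h - 1)*(h^3 - 5*h^2 - 2*h + 24) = h*(h - 1)*(h + 2)*(h^2 - 7*h + 12) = h*(h - 3)*(h - 1)*(h + 2)*(h - 4)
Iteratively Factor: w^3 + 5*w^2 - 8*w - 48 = (w - 3)*(w^2 + 8*w + 16) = (w - 3)*(w + 4)*(w + 4)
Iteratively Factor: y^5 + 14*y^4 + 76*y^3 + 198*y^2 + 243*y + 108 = (y + 3)*(y^4 + 11*y^3 + 43*y^2 + 69*y + 36) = (y + 1)*(y + 3)*(y^3 + 10*y^2 + 33*y + 36) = (y + 1)*(y + 3)^2*(y^2 + 7*y + 12) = (y + 1)*(y + 3)^3*(y + 4)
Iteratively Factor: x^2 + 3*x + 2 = (x + 1)*(x + 2)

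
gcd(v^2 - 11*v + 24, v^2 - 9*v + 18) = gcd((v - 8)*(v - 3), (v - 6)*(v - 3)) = v - 3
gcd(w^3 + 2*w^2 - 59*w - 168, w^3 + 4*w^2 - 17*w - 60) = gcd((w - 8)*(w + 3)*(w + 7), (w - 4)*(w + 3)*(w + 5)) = w + 3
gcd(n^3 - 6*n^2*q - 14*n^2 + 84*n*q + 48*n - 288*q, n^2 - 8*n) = n - 8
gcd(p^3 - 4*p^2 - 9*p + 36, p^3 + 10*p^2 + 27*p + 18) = p + 3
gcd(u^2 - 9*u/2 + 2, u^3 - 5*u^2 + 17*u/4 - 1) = u^2 - 9*u/2 + 2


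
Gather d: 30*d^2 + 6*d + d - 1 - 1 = 30*d^2 + 7*d - 2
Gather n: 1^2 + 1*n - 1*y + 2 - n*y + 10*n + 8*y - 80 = n*(11 - y) + 7*y - 77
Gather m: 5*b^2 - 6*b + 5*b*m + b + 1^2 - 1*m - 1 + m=5*b^2 + 5*b*m - 5*b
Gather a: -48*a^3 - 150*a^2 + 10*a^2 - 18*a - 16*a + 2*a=-48*a^3 - 140*a^2 - 32*a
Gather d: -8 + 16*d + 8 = 16*d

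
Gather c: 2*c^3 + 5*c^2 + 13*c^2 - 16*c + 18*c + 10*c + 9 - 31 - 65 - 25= 2*c^3 + 18*c^2 + 12*c - 112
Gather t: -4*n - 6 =-4*n - 6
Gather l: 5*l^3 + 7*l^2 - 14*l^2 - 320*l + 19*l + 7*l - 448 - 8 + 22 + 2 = 5*l^3 - 7*l^2 - 294*l - 432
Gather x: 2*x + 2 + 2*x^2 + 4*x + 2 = 2*x^2 + 6*x + 4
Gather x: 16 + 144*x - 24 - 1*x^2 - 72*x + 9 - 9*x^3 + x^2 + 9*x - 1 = -9*x^3 + 81*x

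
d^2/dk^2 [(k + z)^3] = 6*k + 6*z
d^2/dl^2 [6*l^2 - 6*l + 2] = 12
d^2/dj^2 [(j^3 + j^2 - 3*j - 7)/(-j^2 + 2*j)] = 2*(-3*j^3 + 21*j^2 - 42*j + 28)/(j^3*(j^3 - 6*j^2 + 12*j - 8))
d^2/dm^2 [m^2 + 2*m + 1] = 2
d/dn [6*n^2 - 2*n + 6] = 12*n - 2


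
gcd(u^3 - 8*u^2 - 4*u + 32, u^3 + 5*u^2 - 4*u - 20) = u^2 - 4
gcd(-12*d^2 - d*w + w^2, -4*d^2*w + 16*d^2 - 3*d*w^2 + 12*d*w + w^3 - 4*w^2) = -4*d + w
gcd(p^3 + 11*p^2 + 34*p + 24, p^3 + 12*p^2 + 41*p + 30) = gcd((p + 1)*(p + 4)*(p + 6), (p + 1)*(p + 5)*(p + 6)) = p^2 + 7*p + 6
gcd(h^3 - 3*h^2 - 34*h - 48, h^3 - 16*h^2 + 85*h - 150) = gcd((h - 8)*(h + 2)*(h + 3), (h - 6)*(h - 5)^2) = 1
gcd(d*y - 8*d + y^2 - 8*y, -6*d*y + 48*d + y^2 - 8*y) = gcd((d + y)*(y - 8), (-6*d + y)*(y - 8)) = y - 8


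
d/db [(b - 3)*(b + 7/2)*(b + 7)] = 3*b^2 + 15*b - 7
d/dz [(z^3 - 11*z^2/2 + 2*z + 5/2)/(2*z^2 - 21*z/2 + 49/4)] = 4*(8*z^4 - 84*z^3 + 362*z^2 - 579*z + 203)/(64*z^4 - 672*z^3 + 2548*z^2 - 4116*z + 2401)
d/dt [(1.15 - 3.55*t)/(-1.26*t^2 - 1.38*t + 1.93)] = (-4.473*t^2 + 2.898*t - 5.2645)/(1.5876*t^4 + 3.4776*t^3 - 2.9592*t^2 - 5.3268*t + 3.7249)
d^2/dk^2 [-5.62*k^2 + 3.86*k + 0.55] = -11.2400000000000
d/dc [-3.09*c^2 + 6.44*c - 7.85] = 6.44 - 6.18*c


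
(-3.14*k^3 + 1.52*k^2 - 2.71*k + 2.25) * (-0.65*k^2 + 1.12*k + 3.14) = 2.041*k^5 - 4.5048*k^4 - 6.3957*k^3 + 0.2751*k^2 - 5.9894*k + 7.065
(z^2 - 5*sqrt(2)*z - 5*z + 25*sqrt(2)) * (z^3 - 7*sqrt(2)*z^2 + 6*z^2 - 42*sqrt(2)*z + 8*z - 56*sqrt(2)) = z^5 - 12*sqrt(2)*z^4 + z^4 - 12*sqrt(2)*z^3 + 48*z^3 + 30*z^2 + 264*sqrt(2)*z^2 - 1540*z + 480*sqrt(2)*z - 2800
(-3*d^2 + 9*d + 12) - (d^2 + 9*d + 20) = -4*d^2 - 8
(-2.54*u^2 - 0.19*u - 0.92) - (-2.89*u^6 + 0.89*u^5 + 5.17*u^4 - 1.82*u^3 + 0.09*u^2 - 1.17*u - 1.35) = 2.89*u^6 - 0.89*u^5 - 5.17*u^4 + 1.82*u^3 - 2.63*u^2 + 0.98*u + 0.43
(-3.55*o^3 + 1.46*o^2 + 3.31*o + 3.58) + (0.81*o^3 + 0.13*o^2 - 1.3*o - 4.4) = -2.74*o^3 + 1.59*o^2 + 2.01*o - 0.82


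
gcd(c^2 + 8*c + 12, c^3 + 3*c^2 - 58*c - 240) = c + 6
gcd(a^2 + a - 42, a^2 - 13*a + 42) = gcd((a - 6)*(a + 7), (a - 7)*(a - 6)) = a - 6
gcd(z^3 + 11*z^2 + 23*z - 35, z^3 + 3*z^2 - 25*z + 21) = z^2 + 6*z - 7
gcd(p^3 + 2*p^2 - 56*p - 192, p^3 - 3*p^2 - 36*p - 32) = p^2 - 4*p - 32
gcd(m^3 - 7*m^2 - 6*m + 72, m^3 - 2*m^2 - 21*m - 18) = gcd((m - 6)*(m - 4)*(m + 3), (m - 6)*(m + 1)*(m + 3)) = m^2 - 3*m - 18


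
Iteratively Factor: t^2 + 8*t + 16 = (t + 4)*(t + 4)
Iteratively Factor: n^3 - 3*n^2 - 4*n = (n)*(n^2 - 3*n - 4) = n*(n - 4)*(n + 1)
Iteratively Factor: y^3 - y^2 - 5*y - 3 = (y + 1)*(y^2 - 2*y - 3) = (y - 3)*(y + 1)*(y + 1)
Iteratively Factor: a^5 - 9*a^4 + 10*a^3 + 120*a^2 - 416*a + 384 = (a - 3)*(a^4 - 6*a^3 - 8*a^2 + 96*a - 128) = (a - 4)*(a - 3)*(a^3 - 2*a^2 - 16*a + 32) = (a - 4)^2*(a - 3)*(a^2 + 2*a - 8) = (a - 4)^2*(a - 3)*(a + 4)*(a - 2)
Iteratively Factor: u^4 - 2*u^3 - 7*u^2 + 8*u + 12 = (u + 2)*(u^3 - 4*u^2 + u + 6) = (u + 1)*(u + 2)*(u^2 - 5*u + 6) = (u - 2)*(u + 1)*(u + 2)*(u - 3)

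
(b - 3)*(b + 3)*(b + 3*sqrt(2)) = b^3 + 3*sqrt(2)*b^2 - 9*b - 27*sqrt(2)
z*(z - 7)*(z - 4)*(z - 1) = z^4 - 12*z^3 + 39*z^2 - 28*z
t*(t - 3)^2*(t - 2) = t^4 - 8*t^3 + 21*t^2 - 18*t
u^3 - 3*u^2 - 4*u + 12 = (u - 3)*(u - 2)*(u + 2)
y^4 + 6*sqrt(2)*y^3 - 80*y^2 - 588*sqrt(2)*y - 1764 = (y - 7*sqrt(2))*(y + 3*sqrt(2))^2*(y + 7*sqrt(2))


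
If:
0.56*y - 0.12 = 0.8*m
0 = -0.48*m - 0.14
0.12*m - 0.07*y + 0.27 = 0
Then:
No Solution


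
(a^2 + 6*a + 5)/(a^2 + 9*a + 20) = (a + 1)/(a + 4)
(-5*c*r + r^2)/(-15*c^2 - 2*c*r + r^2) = r/(3*c + r)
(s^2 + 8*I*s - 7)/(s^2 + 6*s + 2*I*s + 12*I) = (s^2 + 8*I*s - 7)/(s^2 + 2*s*(3 + I) + 12*I)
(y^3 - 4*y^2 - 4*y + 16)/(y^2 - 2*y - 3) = (-y^3 + 4*y^2 + 4*y - 16)/(-y^2 + 2*y + 3)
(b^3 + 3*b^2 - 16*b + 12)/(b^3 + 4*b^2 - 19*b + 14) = (b + 6)/(b + 7)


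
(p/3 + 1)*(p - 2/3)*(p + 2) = p^3/3 + 13*p^2/9 + 8*p/9 - 4/3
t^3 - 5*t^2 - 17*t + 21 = (t - 7)*(t - 1)*(t + 3)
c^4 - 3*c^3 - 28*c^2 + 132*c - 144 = (c - 4)*(c - 3)*(c - 2)*(c + 6)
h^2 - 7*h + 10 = (h - 5)*(h - 2)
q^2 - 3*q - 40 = (q - 8)*(q + 5)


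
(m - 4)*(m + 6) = m^2 + 2*m - 24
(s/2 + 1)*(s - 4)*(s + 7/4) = s^3/2 - s^2/8 - 23*s/4 - 7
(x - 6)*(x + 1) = x^2 - 5*x - 6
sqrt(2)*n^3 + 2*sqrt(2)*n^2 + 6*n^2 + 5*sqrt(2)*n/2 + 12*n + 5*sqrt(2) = (n + 2)*(n + 5*sqrt(2)/2)*(sqrt(2)*n + 1)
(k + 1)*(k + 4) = k^2 + 5*k + 4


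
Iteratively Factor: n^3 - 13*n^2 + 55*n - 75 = (n - 3)*(n^2 - 10*n + 25) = (n - 5)*(n - 3)*(n - 5)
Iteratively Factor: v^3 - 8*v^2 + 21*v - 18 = (v - 3)*(v^2 - 5*v + 6) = (v - 3)*(v - 2)*(v - 3)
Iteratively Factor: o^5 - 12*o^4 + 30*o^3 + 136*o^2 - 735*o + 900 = (o - 5)*(o^4 - 7*o^3 - 5*o^2 + 111*o - 180) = (o - 5)^2*(o^3 - 2*o^2 - 15*o + 36) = (o - 5)^2*(o + 4)*(o^2 - 6*o + 9) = (o - 5)^2*(o - 3)*(o + 4)*(o - 3)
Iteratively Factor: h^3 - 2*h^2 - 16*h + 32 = (h - 2)*(h^2 - 16) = (h - 2)*(h + 4)*(h - 4)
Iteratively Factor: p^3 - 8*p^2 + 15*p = (p)*(p^2 - 8*p + 15) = p*(p - 3)*(p - 5)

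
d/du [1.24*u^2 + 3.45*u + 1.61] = 2.48*u + 3.45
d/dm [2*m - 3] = 2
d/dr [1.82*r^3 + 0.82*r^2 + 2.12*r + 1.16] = 5.46*r^2 + 1.64*r + 2.12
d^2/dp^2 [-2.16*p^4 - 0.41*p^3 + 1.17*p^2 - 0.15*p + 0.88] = -25.92*p^2 - 2.46*p + 2.34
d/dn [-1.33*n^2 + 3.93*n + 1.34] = 3.93 - 2.66*n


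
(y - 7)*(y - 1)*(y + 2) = y^3 - 6*y^2 - 9*y + 14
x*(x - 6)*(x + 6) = x^3 - 36*x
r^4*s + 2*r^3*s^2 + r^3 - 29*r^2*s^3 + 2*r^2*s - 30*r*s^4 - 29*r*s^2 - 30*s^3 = (r - 5*s)*(r + s)*(r + 6*s)*(r*s + 1)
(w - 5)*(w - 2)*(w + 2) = w^3 - 5*w^2 - 4*w + 20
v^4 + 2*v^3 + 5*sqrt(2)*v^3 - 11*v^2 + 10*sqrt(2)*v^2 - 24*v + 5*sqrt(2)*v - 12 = (v + 1)^2*(v - sqrt(2))*(v + 6*sqrt(2))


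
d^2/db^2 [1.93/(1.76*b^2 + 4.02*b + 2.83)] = (-11.956736*b^2 - 27.310272*b + 1.93*(3.52*b + 4.02)*(7.04*b + 8.04) - 19.225888)/(1.76*b^2 + 4.02*b + 2.83)^3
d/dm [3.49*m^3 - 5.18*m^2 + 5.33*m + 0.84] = 10.47*m^2 - 10.36*m + 5.33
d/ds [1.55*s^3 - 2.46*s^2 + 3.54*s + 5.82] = 4.65*s^2 - 4.92*s + 3.54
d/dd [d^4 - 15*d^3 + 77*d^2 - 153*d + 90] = 4*d^3 - 45*d^2 + 154*d - 153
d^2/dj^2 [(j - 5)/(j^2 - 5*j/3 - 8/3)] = 6*((20 - 9*j)*(-3*j^2 + 5*j + 8) - (j - 5)*(6*j - 5)^2)/(-3*j^2 + 5*j + 8)^3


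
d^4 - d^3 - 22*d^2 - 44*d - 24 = (d - 6)*(d + 1)*(d + 2)^2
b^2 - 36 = (b - 6)*(b + 6)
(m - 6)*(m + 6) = m^2 - 36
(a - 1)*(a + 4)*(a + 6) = a^3 + 9*a^2 + 14*a - 24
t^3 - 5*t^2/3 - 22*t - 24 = (t - 6)*(t + 4/3)*(t + 3)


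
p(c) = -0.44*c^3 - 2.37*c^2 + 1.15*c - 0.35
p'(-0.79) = 4.07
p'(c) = -1.32*c^2 - 4.74*c + 1.15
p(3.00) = -30.11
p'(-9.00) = -63.11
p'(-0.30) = 2.45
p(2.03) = -11.46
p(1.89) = -9.61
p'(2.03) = -13.91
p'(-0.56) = 3.39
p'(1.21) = -6.52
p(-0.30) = -0.90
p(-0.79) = -2.52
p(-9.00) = 118.09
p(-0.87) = -2.85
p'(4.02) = -39.24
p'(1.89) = -12.52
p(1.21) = -3.21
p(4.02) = -62.61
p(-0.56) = -1.66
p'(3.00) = -24.95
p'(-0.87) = 4.27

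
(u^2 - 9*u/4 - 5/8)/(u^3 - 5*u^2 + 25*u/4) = (4*u + 1)/(2*u*(2*u - 5))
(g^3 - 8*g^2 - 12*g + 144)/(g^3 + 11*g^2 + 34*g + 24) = (g^2 - 12*g + 36)/(g^2 + 7*g + 6)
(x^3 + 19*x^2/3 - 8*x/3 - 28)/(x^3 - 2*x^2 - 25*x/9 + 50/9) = 3*(3*x^2 + 25*x + 42)/(9*x^2 - 25)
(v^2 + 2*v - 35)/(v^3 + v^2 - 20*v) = (v^2 + 2*v - 35)/(v*(v^2 + v - 20))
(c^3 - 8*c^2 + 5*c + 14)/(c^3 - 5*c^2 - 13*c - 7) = (c - 2)/(c + 1)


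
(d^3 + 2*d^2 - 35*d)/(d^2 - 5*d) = d + 7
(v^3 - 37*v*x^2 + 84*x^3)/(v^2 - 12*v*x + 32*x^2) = (-v^2 - 4*v*x + 21*x^2)/(-v + 8*x)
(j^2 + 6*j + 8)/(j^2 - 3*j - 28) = (j + 2)/(j - 7)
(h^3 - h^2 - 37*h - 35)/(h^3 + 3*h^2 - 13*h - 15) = (h - 7)/(h - 3)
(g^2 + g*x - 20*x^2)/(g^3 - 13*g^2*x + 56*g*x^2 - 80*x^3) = (g + 5*x)/(g^2 - 9*g*x + 20*x^2)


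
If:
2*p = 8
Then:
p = 4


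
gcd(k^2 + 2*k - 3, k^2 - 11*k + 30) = 1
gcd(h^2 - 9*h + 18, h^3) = 1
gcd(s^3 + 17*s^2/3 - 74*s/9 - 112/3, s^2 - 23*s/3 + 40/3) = s - 8/3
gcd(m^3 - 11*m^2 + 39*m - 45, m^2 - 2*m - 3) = m - 3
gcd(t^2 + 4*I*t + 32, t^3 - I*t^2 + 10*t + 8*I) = t - 4*I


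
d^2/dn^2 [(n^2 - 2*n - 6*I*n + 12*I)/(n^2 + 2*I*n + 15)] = (n^3*(-4 - 16*I) + n^2*(-90 + 72*I) + n*(36 + 540*I) + 90 - 336*I)/(n^6 + 6*I*n^5 + 33*n^4 + 172*I*n^3 + 495*n^2 + 1350*I*n + 3375)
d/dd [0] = 0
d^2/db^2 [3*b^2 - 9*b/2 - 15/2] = 6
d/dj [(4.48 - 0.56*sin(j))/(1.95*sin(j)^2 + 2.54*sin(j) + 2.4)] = (1.092*sin(j)^2 - 17.472*sin(j) - 12.7232)*cos(j)/(3.8025*sin(j)^4 + 9.906*sin(j)^3 + 15.8116*sin(j)^2 + 12.192*sin(j) + 5.76)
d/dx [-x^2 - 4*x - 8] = -2*x - 4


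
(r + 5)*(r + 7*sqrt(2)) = r^2 + 5*r + 7*sqrt(2)*r + 35*sqrt(2)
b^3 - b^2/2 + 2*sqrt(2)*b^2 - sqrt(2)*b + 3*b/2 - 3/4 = (b - 1/2)*(b + sqrt(2)/2)*(b + 3*sqrt(2)/2)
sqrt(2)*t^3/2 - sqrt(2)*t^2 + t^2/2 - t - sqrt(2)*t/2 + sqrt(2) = (t - 2)*(t - sqrt(2)/2)*(sqrt(2)*t/2 + 1)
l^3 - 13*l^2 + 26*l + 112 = (l - 8)*(l - 7)*(l + 2)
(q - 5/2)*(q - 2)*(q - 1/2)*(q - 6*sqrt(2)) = q^4 - 6*sqrt(2)*q^3 - 5*q^3 + 29*q^2/4 + 30*sqrt(2)*q^2 - 87*sqrt(2)*q/2 - 5*q/2 + 15*sqrt(2)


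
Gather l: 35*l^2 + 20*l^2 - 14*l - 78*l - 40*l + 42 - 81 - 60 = 55*l^2 - 132*l - 99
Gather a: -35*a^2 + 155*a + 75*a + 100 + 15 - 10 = -35*a^2 + 230*a + 105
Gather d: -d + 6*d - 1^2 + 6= 5*d + 5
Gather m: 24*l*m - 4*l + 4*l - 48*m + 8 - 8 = m*(24*l - 48)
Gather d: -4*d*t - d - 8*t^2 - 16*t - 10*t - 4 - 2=d*(-4*t - 1) - 8*t^2 - 26*t - 6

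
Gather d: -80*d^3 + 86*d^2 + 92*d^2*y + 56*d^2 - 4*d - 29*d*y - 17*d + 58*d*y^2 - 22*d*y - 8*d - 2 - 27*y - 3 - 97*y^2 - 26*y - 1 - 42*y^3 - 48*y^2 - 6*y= -80*d^3 + d^2*(92*y + 142) + d*(58*y^2 - 51*y - 29) - 42*y^3 - 145*y^2 - 59*y - 6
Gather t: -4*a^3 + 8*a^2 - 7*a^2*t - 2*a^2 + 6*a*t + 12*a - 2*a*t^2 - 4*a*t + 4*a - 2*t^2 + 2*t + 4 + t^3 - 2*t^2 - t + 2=-4*a^3 + 6*a^2 + 16*a + t^3 + t^2*(-2*a - 4) + t*(-7*a^2 + 2*a + 1) + 6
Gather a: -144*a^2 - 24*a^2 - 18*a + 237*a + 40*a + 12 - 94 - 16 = -168*a^2 + 259*a - 98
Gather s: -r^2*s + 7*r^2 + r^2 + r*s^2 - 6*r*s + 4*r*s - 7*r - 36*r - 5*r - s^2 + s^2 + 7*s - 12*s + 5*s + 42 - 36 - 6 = 8*r^2 + r*s^2 - 48*r + s*(-r^2 - 2*r)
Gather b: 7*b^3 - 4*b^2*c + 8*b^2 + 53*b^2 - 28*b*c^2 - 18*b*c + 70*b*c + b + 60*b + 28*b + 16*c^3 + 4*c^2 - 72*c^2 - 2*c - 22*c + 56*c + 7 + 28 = 7*b^3 + b^2*(61 - 4*c) + b*(-28*c^2 + 52*c + 89) + 16*c^3 - 68*c^2 + 32*c + 35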